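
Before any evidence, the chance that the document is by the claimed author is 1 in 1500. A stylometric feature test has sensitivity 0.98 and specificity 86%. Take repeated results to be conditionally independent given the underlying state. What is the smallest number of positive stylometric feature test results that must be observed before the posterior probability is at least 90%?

Prior odds: (1/1500) ÷ (1499/1500) = 1/1499.
False-positive rate = 1 − 0.86 = 0.14; likelihood ratio of a positive = 0.98/0.14 = 7.
Target odds: 0.9 ÷ 0.1 = 9.
Need (1/1499) × 7ⁿ ≥ 9, i.e. 7ⁿ ≥ 13491.
7⁴ = 2401 falls short of 13491 but 7⁵ = 16807 reaches it, so n = 5.

5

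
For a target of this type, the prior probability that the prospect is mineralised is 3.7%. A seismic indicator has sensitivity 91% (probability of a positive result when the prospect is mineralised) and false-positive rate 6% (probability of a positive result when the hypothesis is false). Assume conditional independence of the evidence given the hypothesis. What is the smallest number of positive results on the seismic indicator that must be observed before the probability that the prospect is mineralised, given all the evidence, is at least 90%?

3

Prior odds = 0.037/0.963 = 37/963.
Likelihood ratio of a positive result = 0.91/0.06 = 91/6.
Target odds: 0.9 ÷ 0.1 = 9.
Require (91/6)ⁿ ≥ 9 ÷ (37/963) = 8667/37.
(91/6)² = 8281/36 falls short of 8667/37 but (91/6)³ = 753571/216 reaches it, so n = 3.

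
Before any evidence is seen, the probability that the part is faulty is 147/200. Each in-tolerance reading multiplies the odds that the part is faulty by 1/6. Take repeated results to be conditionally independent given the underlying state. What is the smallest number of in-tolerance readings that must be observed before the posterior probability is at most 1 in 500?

5

Prior odds: 0.735 ÷ 0.265 = 147/53.
Likelihood ratio per in-tolerance reading = 1/6.
Target odds: 0.002 ÷ 0.998 = 1/499.
Need (147/53) × (1/6)ⁿ ≤ 1/499, i.e. (1/6)ⁿ ≤ 53/73353.
(1/6)⁴ = 1/1296 is still above 53/73353 but (1/6)⁵ = 1/7776 is at or below it, so n = 5.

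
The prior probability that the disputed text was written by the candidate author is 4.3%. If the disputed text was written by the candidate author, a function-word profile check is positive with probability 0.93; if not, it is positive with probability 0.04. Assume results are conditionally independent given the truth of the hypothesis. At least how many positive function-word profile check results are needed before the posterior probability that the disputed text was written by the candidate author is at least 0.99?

3

Prior odds: 0.043 ÷ 0.957 = 43/957.
Likelihood ratio of a positive = 0.93/0.04 = 23.25.
Target posterior odds = 0.99/0.01 = 99.
Need (43/957) × 23.25ⁿ ≥ 99, i.e. 23.25ⁿ ≥ 94743/43.
23.25² = 540.5625 falls short of 94743/43 but 23.25³ = 804357/64 reaches it, so n = 3.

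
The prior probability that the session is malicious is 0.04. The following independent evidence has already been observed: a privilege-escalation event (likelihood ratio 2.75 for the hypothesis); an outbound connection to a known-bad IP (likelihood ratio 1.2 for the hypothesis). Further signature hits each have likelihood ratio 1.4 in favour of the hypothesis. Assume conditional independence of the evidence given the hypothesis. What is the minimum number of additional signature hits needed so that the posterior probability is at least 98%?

Prior odds = 0.04/0.96 = 1/24.
Combined Bayes factor of the evidence already in hand = 2.75 × 1.2 = 3.3.
Odds after that evidence = (1/24) × 3.3 = 0.1375.
Target odds = 0.98/0.02 = 49.
Need 1.4ⁿ ≥ 49 ÷ 0.1375 = 3920/11.
1.4¹⁷ ≈304.913 falls short of 3920/11 but 1.4¹⁸ ≈426.879 reaches it, so n = 18.

18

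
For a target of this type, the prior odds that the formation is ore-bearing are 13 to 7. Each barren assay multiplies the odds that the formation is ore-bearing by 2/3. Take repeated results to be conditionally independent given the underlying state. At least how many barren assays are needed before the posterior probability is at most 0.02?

12

Prior odds = 13/7.
Likelihood ratio per barren assay = 2/3.
Target odds: 0.02 ÷ 0.98 = 1/49.
Require (2/3)ⁿ ≤ 1/49 ÷ (13/7) = 1/91.
(2/3)¹¹ = 2048/177147 is still above 1/91 but (2/3)¹² = 4096/531441 is at or below it, so n = 12.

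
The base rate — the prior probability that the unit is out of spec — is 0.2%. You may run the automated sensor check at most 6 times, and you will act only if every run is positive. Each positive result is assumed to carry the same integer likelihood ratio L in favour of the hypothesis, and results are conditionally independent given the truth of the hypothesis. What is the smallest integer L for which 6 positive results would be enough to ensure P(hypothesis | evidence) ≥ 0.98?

Prior odds = 0.002/0.998 = 1/499.
Target odds = 0.98/0.02 = 49.
Need L⁶ ≥ 49 ÷ (1/499) = 24451.
5⁶ = 15625 < 24451 ≤ 46656 = 6⁶, so L = 6.

6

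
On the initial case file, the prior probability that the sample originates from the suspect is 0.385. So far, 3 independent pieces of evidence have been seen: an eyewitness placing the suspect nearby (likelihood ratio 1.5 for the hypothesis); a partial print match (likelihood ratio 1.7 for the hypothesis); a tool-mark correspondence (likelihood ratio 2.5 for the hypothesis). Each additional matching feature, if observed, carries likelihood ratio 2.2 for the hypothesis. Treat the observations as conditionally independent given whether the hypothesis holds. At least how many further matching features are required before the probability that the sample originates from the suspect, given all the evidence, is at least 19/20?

2

Prior odds = 0.385/0.615 = 77/123.
Combined Bayes factor of the evidence already in hand = 1.5 × 1.7 × 2.5 = 6.375.
Odds after that evidence = (77/123) × 6.375 = 1309/328.
Target odds = 0.95/0.05 = 19.
Need 2.2ⁿ ≥ 19 ÷ (1309/328) = 6232/1309.
2.2¹ = 2.2 falls short of 6232/1309 but 2.2² = 4.84 reaches it, so n = 2.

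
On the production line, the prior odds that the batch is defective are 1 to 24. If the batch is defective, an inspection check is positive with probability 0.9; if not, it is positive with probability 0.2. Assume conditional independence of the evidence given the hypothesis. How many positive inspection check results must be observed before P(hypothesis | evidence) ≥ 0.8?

Prior odds = 1/24.
Likelihood ratio of a positive = 0.9/0.2 = 4.5.
Target posterior odds = 0.8/0.2 = 4.
Require 4.5ⁿ ≥ 4 ÷ (1/24) = 96.
4.5³ = 91.125 falls short of 96 but 4.5⁴ = 410.0625 reaches it, so n = 4.

4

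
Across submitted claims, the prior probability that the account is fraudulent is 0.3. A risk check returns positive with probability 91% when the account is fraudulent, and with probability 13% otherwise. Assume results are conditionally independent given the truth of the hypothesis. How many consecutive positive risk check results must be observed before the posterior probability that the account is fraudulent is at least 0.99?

Prior odds = 0.3/0.7 = 3/7.
Likelihood ratio of a positive result = 0.91/0.13 = 7.
Target posterior odds = 0.99/0.01 = 99.
Require 7ⁿ ≥ 99 ÷ (3/7) = 231.
7² = 49 falls short of 231 but 7³ = 343 reaches it, so n = 3.

3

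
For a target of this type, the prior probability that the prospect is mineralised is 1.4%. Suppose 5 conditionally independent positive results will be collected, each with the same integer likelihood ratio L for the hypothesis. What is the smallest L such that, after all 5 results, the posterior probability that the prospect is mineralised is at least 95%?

Prior odds = 0.014/0.986 = 7/493.
Target odds = 0.95/0.05 = 19.
Need L⁵ ≥ 19 ÷ (7/493) = 9367/7.
4⁵ = 1024 < 9367/7 ≤ 3125 = 5⁵, so L = 5.

5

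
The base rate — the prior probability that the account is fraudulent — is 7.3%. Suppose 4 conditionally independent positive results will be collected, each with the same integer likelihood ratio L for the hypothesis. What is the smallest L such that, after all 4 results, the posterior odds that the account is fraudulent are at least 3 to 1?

Prior odds = 0.073/0.927 = 73/927.
Target odds = 3.
Need L⁴ ≥ 3 ÷ (73/927) = 2781/73.
2⁴ = 16 < 2781/73 ≤ 81 = 3⁴, so L = 3.

3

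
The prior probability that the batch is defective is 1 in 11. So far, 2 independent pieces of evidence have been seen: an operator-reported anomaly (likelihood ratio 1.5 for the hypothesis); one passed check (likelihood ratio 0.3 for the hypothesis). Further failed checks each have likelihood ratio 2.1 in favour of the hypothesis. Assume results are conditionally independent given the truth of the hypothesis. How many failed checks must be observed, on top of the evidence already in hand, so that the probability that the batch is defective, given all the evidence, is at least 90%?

Prior odds = (1/11)/(10/11) = 0.1.
Combined Bayes factor of the evidence already in hand = 1.5 × 0.3 = 0.45.
Odds after that evidence = 0.1 × 0.45 = 0.045.
Target odds = 0.9/0.1 = 9.
Need 2.1ⁿ ≥ 9 ÷ 0.045 = 200.
2.1⁷ ≈180.109 falls short of 200 but 2.1⁸ ≈378.229 reaches it, so n = 8.

8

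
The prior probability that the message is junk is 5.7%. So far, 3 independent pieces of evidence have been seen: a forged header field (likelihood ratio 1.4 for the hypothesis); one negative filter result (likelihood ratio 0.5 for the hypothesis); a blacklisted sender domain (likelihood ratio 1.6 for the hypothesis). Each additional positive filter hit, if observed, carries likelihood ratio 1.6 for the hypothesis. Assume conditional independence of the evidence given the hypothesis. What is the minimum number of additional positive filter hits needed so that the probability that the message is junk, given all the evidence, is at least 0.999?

21

Prior odds = 0.057/0.943 = 57/943.
Combined Bayes factor of the evidence already in hand = 1.4 × 0.5 × 1.6 = 1.12.
Odds after that evidence = (57/943) × 1.12 = 1596/23575.
Target odds = 0.999/0.001 = 999.
Need 1.6ⁿ ≥ 999 ÷ (1596/23575) = 7850475/532.
1.6²⁰ ≈12089.3 falls short of 7850475/532 but 1.6²¹ ≈19342.8 reaches it, so n = 21.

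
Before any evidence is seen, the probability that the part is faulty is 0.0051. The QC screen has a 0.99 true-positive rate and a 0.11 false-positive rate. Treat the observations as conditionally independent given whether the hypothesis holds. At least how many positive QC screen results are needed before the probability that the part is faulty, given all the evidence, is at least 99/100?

5

Prior odds: 0.0051 ÷ 0.9949 = 51/9949.
Likelihood ratio of a positive result = 0.99/0.11 = 9.
Target odds: 0.99 ÷ 0.01 = 99.
Need (51/9949) × 9ⁿ ≥ 99, i.e. 9ⁿ ≥ 328317/17.
9⁴ = 6561 falls short of 328317/17 but 9⁵ = 59049 reaches it, so n = 5.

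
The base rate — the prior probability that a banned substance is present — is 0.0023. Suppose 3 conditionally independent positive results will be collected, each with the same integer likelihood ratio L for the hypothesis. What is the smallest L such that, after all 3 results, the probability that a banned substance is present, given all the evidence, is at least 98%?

28

Prior odds = 0.0023/0.9977 = 23/9977.
Target odds = 0.98/0.02 = 49.
Need L³ ≥ 49 ÷ (23/9977) = 488873/23.
27³ = 19683 < 488873/23 ≤ 21952 = 28³, so L = 28.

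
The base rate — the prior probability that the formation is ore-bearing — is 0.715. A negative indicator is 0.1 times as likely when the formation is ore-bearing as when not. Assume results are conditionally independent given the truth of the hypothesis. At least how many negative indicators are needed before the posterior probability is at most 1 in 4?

1

Prior odds: 0.715 ÷ 0.285 = 143/57.
Likelihood ratio per negative indicator = 0.1.
Target posterior odds = 0.25/0.75 = 1/3.
Require 0.1ⁿ ≤ 1/3 ÷ (143/57) = 19/143.
0.1¹ = 0.1, which is already at or below the required 19/143; so n = 1.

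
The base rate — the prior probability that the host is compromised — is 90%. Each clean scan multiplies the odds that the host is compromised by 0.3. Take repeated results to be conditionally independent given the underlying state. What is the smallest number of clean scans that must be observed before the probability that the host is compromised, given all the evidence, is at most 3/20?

4

Prior odds: 0.9 ÷ 0.1 = 9.
Likelihood ratio per clean scan = 0.3.
Target posterior odds = 0.15/0.85 = 3/17.
Need 9 × 0.3ⁿ ≤ 3/17, i.e. 0.3ⁿ ≤ 1/51.
0.3³ = 0.027 is still above 1/51 but 0.3⁴ = 0.0081 is at or below it, so n = 4.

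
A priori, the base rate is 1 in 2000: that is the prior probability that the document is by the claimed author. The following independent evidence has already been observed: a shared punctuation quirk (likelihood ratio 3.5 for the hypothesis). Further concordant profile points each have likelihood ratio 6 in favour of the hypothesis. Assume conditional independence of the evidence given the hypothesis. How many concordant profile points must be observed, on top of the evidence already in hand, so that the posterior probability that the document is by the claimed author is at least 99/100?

Prior odds = 0.0005/0.9995 = 1/1999.
Bayes factor of the evidence already in hand = 3.5.
Odds after that evidence = (1/1999) × 3.5 = 7/3998.
Target odds = 0.99/0.01 = 99.
Need 6ⁿ ≥ 99 ÷ (7/3998) = 395802/7.
6⁶ = 46656 falls short of 395802/7 but 6⁷ = 279936 reaches it, so n = 7.

7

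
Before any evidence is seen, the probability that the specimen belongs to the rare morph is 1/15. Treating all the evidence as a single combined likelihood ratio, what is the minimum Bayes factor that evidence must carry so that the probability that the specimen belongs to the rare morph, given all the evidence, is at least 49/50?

686

Prior odds = (1/15)/(14/15) = 1/14.
Target odds = 0.98/0.02 = 49.
Required Bayes factor = 49 ÷ (1/14) = 686.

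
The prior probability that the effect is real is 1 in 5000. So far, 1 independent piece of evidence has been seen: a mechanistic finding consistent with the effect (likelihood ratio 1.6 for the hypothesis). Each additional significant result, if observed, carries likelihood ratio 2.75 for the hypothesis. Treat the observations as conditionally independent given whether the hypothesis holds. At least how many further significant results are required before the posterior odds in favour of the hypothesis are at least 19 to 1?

Prior odds = 0.0002/0.9998 = 1/4999.
Bayes factor of the evidence already in hand = 1.6.
Odds after that evidence = (1/4999) × 1.6 = 8/24995.
Target odds = 19.
Need 2.75ⁿ ≥ 19 ÷ (8/24995) = 59363.125.
2.75¹⁰ ≈24735.9 falls short of 59363.125 but 2.75¹¹ ≈68023.6 reaches it, so n = 11.

11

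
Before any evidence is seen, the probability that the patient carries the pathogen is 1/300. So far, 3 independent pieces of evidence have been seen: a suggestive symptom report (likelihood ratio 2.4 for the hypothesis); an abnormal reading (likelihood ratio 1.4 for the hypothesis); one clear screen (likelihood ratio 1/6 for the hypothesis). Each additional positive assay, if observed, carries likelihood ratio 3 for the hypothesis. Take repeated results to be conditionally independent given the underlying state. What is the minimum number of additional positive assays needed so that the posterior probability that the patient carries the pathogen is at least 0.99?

10

Prior odds = (1/300)/(299/300) = 1/299.
Combined Bayes factor of the evidence already in hand = 2.4 × 1.4 × (1/6) = 0.56.
Odds after that evidence = (1/299) × 0.56 = 14/7475.
Target odds = 0.99/0.01 = 99.
Need 3ⁿ ≥ 99 ÷ (14/7475) = 740025/14.
3⁹ = 19683 falls short of 740025/14 but 3¹⁰ = 59049 reaches it, so n = 10.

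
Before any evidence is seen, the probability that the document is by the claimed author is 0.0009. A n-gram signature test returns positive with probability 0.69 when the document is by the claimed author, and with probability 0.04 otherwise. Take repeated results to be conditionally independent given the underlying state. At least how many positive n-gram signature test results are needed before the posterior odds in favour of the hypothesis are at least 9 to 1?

4

Prior odds: 0.0009 ÷ 0.9991 = 9/9991.
Likelihood ratio of a positive result = 0.69/0.04 = 17.25.
Target odds = 9.
Require 17.25ⁿ ≥ 9 ÷ (9/9991) = 9991.
17.25³ = 5132.953125 falls short of 9991 but 17.25⁴ = 22667121/256 reaches it, so n = 4.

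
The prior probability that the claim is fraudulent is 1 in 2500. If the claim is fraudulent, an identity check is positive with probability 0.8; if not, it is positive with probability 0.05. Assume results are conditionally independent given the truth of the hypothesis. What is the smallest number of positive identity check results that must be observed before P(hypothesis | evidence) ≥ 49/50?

5

Prior odds = 0.0004/0.9996 = 1/2499.
Likelihood ratio of a positive = 0.8/0.05 = 16.
Target posterior odds = 0.98/0.02 = 49.
Need (1/2499) × 16ⁿ ≥ 49, i.e. 16ⁿ ≥ 122451.
16⁴ = 65536 falls short of 122451 but 16⁵ = 1048576 reaches it, so n = 5.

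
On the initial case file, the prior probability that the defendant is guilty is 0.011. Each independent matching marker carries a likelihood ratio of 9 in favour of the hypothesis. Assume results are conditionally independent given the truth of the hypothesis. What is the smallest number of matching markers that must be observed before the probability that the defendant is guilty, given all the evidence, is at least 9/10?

Prior odds = 0.011/0.989 = 11/989.
Likelihood ratio per matching marker = 9.
Target odds: 0.9 ÷ 0.1 = 9.
Require 9ⁿ ≥ 9 ÷ (11/989) = 8901/11.
9³ = 729 falls short of 8901/11 but 9⁴ = 6561 reaches it, so n = 4.

4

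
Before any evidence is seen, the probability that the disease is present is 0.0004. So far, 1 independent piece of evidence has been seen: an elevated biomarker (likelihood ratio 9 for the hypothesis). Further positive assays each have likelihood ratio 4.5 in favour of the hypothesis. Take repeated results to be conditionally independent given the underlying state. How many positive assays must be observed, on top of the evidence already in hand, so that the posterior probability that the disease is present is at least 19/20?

Prior odds = 0.0004/0.9996 = 1/2499.
Bayes factor of the evidence already in hand = 9.
Odds after that evidence = (1/2499) × 9 = 3/833.
Target odds = 0.95/0.05 = 19.
Need 4.5ⁿ ≥ 19 ÷ (3/833) = 15827/3.
4.5⁵ = 1845.28125 falls short of 15827/3 but 4.5⁶ = 8303.765625 reaches it, so n = 6.

6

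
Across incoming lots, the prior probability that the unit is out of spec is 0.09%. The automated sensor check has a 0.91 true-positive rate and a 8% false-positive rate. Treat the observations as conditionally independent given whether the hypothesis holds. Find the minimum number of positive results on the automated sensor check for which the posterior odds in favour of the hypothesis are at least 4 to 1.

Prior odds = 0.0009/0.9991 = 9/9991.
Likelihood ratio of a positive result = 0.91/0.08 = 11.375.
Target odds = 4.
Need (9/9991) × 11.375ⁿ ≥ 4, i.e. 11.375ⁿ ≥ 39964/9.
11.375³ = 753571/512 falls short of 39964/9 but 11.375⁴ = 68574961/4096 reaches it, so n = 4.

4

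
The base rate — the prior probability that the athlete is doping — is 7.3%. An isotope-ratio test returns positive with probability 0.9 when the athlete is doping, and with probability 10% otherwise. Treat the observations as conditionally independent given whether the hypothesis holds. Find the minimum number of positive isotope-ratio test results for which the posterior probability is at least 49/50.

3

Prior odds = 0.073/0.927 = 73/927.
Likelihood ratio of a positive result = 0.9/0.1 = 9.
Target odds: 0.98 ÷ 0.02 = 49.
Require 9ⁿ ≥ 49 ÷ (73/927) = 45423/73.
9² = 81 falls short of 45423/73 but 9³ = 729 reaches it, so n = 3.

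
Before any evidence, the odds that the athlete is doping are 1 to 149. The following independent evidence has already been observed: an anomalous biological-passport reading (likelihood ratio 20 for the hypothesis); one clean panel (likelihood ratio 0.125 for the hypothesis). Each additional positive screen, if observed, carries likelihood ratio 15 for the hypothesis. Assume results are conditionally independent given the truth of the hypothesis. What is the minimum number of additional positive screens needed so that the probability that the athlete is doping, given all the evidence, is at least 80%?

Prior odds = 1/149.
Combined Bayes factor of the evidence already in hand = 20 × 0.125 = 2.5.
Odds after that evidence = (1/149) × 2.5 = 5/298.
Target odds = 0.8/0.2 = 4.
Need 15ⁿ ≥ 4 ÷ (5/298) = 238.4.
15² = 225 falls short of 238.4 but 15³ = 3375 reaches it, so n = 3.

3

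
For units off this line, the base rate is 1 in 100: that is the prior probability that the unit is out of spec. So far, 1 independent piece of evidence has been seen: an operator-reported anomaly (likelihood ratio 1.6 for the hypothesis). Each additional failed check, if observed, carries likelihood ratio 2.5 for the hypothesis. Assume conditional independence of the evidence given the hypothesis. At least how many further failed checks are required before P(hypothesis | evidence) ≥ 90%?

Prior odds = 0.01/0.99 = 1/99.
Bayes factor of the evidence already in hand = 1.6.
Odds after that evidence = (1/99) × 1.6 = 8/495.
Target odds = 0.9/0.1 = 9.
Need 2.5ⁿ ≥ 9 ÷ (8/495) = 556.875.
2.5⁶ = 244.140625 falls short of 556.875 but 2.5⁷ = 610.3515625 reaches it, so n = 7.

7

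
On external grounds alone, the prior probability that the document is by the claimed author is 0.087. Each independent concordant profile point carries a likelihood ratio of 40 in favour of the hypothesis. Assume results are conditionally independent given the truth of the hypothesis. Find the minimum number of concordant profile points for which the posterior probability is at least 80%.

Prior odds = 0.087/0.913 = 87/913.
Likelihood ratio per concordant profile point = 40.
Target odds: 0.8 ÷ 0.2 = 4.
Require 40ⁿ ≥ 4 ÷ (87/913) = 3652/87.
40¹ = 40 falls short of 3652/87 but 40² = 1600 reaches it, so n = 2.

2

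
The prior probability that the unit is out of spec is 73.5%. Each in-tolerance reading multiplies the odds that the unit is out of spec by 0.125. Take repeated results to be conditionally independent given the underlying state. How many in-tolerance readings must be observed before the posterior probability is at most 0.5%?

Prior odds: 0.735 ÷ 0.265 = 147/53.
Likelihood ratio per in-tolerance reading = 0.125.
Target odds: 0.005 ÷ 0.995 = 1/199.
Need (147/53) × 0.125ⁿ ≤ 1/199, i.e. 0.125ⁿ ≤ 53/29253.
0.125³ = 0.001953125 is still above 53/29253 but 0.125⁴ = 1/4096 is at or below it, so n = 4.

4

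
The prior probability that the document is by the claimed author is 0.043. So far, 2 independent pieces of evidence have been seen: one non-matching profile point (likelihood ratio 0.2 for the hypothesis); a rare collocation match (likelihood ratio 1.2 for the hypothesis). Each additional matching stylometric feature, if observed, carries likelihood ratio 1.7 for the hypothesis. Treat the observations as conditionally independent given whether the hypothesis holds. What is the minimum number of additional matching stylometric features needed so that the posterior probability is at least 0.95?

15

Prior odds = 0.043/0.957 = 43/957.
Combined Bayes factor of the evidence already in hand = 0.2 × 1.2 = 0.24.
Odds after that evidence = (43/957) × 0.24 = 86/7975.
Target odds = 0.95/0.05 = 19.
Need 1.7ⁿ ≥ 19 ÷ (86/7975) = 151525/86.
1.7¹⁴ ≈1683.78 falls short of 151525/86 but 1.7¹⁵ ≈2862.42 reaches it, so n = 15.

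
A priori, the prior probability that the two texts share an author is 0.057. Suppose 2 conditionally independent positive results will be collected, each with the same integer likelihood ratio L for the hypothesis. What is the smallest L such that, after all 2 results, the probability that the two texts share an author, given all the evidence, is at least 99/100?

41

Prior odds = 0.057/0.943 = 57/943.
Target odds = 0.99/0.01 = 99.
Need L² ≥ 99 ÷ (57/943) = 31119/19.
40² = 1600 < 31119/19 ≤ 1681 = 41², so L = 41.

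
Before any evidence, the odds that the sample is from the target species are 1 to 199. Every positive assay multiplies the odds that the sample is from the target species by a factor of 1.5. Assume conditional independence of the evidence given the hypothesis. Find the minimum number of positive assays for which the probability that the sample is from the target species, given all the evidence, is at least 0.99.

25

Prior odds = 1/199.
Likelihood ratio per positive assay = 1.5.
Target posterior odds = 0.99/0.01 = 99.
Require 1.5ⁿ ≥ 99 ÷ (1/199) = 19701.
1.5²⁴ ≈16834.1 falls short of 19701 but 1.5²⁵ ≈25251.2 reaches it, so n = 25.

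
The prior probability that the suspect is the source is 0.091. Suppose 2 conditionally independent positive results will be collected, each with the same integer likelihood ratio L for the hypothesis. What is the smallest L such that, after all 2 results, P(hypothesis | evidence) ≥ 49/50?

23

Prior odds = 0.091/0.909 = 91/909.
Target odds = 0.98/0.02 = 49.
Need L² ≥ 49 ÷ (91/909) = 6363/13.
22² = 484 < 6363/13 ≤ 529 = 23², so L = 23.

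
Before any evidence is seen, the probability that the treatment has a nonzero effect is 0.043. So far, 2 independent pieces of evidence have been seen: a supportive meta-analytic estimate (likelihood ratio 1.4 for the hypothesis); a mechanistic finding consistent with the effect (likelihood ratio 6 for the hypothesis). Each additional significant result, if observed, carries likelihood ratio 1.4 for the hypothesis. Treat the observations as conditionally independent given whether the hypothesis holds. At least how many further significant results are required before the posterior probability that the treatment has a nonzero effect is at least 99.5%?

19

Prior odds = 0.043/0.957 = 43/957.
Combined Bayes factor of the evidence already in hand = 1.4 × 6 = 8.4.
Odds after that evidence = (43/957) × 8.4 = 602/1595.
Target odds = 0.995/0.005 = 199.
Need 1.4ⁿ ≥ 199 ÷ (602/1595) = 317405/602.
1.4¹⁸ ≈426.879 falls short of 317405/602 but 1.4¹⁹ ≈597.63 reaches it, so n = 19.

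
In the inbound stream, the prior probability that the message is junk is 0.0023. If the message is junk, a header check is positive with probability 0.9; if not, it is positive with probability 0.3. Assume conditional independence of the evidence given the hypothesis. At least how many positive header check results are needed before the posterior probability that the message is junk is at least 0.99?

10

Prior odds = 0.0023/0.9977 = 23/9977.
Likelihood ratio of a positive = 0.9/0.3 = 3.
Target odds: 0.99 ÷ 0.01 = 99.
Need (23/9977) × 3ⁿ ≥ 99, i.e. 3ⁿ ≥ 987723/23.
3⁹ = 19683 falls short of 987723/23 but 3¹⁰ = 59049 reaches it, so n = 10.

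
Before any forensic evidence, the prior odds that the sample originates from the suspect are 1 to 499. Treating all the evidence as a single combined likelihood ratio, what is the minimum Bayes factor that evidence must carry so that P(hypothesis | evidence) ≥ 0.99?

Prior odds = 1/499.
Target odds = 0.99/0.01 = 99.
Required Bayes factor = 99 ÷ (1/499) = 49401.

49401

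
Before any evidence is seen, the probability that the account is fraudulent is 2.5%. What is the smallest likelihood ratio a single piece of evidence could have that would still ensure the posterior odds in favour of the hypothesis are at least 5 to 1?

195

Prior odds = 0.025/0.975 = 1/39.
Target odds = 5.
Required Bayes factor = 5 ÷ (1/39) = 195.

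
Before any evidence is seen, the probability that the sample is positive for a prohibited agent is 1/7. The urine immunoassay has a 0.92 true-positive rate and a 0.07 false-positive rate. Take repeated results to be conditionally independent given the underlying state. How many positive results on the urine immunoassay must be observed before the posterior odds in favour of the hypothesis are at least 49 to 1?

Prior odds: (1/7) ÷ (6/7) = 1/6.
Likelihood ratio of a positive result = 0.92/0.07 = 92/7.
Target odds = 49.
Require (92/7)ⁿ ≥ 49 ÷ (1/6) = 294.
(92/7)² = 8464/49 falls short of 294 but (92/7)³ = 778688/343 reaches it, so n = 3.

3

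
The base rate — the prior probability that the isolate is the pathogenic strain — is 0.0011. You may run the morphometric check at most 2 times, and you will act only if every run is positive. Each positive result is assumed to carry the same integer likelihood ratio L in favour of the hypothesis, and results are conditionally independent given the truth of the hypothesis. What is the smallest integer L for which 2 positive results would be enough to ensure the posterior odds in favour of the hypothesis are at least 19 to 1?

Prior odds = 0.0011/0.9989 = 11/9989.
Target odds = 19.
Need L² ≥ 19 ÷ (11/9989) = 189791/11.
131² = 17161 < 189791/11 ≤ 17424 = 132², so L = 132.

132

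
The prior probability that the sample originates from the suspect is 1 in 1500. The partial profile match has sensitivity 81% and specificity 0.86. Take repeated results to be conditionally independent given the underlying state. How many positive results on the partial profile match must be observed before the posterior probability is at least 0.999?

Prior odds: (1/1500) ÷ (1499/1500) = 1/1499.
False-positive rate = 1 − 0.86 = 0.14; likelihood ratio of a positive = 0.81/0.14 = 81/14.
Target posterior odds = 0.999/0.001 = 999.
Require (81/14)ⁿ ≥ 999 ÷ (1/1499) = 1497501.
(81/14)⁸ ≈1.25561e+06 falls short of 1497501 but (81/14)⁹ ≈7.26462e+06 reaches it, so n = 9.

9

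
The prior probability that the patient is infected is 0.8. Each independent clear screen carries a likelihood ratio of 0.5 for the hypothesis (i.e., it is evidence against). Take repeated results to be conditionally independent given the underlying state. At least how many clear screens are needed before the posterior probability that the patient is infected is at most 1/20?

7

Prior odds: 0.8 ÷ 0.2 = 4.
Likelihood ratio per clear screen = 0.5.
Target odds: 0.05 ÷ 0.95 = 1/19.
Need 4 × 0.5ⁿ ≤ 1/19, i.e. 0.5ⁿ ≤ 1/76.
0.5⁶ = 0.015625 is still above 1/76 but 0.5⁷ = 0.0078125 is at or below it, so n = 7.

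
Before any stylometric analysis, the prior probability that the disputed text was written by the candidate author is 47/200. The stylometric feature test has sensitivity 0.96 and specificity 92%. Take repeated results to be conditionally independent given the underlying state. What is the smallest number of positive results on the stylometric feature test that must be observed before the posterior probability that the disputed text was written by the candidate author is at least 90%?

Prior odds = 0.235/0.765 = 47/153.
False-positive rate = 1 − 0.92 = 0.08; likelihood ratio of a positive = 0.96/0.08 = 12.
Target odds: 0.9 ÷ 0.1 = 9.
Require 12ⁿ ≥ 9 ÷ (47/153) = 1377/47.
12¹ = 12 falls short of 1377/47 but 12² = 144 reaches it, so n = 2.

2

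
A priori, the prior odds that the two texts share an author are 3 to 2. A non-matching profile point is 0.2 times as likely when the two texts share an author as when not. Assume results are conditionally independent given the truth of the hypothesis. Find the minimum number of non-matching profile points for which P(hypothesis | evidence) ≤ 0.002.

5

Prior odds = 1.5.
Likelihood ratio per non-matching profile point = 0.2.
Target posterior odds = 0.002/0.998 = 1/499.
Need 1.5 × 0.2ⁿ ≤ 1/499, i.e. 0.2ⁿ ≤ 2/1497.
0.2⁴ = 0.0016 is still above 2/1497 but 0.2⁵ = 0.00032 is at or below it, so n = 5.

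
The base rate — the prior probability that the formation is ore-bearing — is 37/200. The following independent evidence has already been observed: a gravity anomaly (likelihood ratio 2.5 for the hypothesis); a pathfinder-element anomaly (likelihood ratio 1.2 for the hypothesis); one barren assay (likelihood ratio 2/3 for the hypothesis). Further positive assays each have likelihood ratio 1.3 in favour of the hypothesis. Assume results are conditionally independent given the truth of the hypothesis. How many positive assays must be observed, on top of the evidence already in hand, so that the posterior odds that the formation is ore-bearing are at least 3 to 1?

Prior odds = 0.185/0.815 = 37/163.
Combined Bayes factor of the evidence already in hand = 2.5 × 1.2 × (2/3) = 2.
Odds after that evidence = (37/163) × 2 = 74/163.
Target odds = 3.
Need 1.3ⁿ ≥ 3 ÷ (74/163) = 489/74.
1.3⁷ = 62748517/10000000 falls short of 489/74 but 1.3⁸ = 815730721/100000000 reaches it, so n = 8.

8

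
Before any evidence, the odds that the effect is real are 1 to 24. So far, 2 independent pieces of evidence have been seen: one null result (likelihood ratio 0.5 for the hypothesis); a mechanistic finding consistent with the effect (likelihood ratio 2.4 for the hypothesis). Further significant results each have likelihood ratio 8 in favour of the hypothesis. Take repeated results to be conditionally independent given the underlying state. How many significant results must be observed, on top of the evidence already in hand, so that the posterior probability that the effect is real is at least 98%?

4

Prior odds = 1/24.
Combined Bayes factor of the evidence already in hand = 0.5 × 2.4 = 1.2.
Odds after that evidence = (1/24) × 1.2 = 0.05.
Target odds = 0.98/0.02 = 49.
Need 8ⁿ ≥ 49 ÷ 0.05 = 980.
8³ = 512 falls short of 980 but 8⁴ = 4096 reaches it, so n = 4.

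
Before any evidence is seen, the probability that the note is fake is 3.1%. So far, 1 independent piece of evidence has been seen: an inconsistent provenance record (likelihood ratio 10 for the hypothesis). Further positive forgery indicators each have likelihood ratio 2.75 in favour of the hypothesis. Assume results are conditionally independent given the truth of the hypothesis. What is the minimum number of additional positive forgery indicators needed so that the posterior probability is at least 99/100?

6

Prior odds = 0.031/0.969 = 31/969.
Bayes factor of the evidence already in hand = 10.
Odds after that evidence = (31/969) × 10 = 310/969.
Target odds = 0.99/0.01 = 99.
Need 2.75ⁿ ≥ 99 ÷ (310/969) = 95931/310.
2.75⁵ = 161051/1024 falls short of 95931/310 but 2.75⁶ = 1771561/4096 reaches it, so n = 6.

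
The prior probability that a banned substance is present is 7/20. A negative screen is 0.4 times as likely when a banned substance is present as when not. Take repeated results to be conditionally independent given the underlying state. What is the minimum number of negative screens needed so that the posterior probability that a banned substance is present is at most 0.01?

5

Prior odds: 0.35 ÷ 0.65 = 7/13.
Likelihood ratio per negative screen = 0.4.
Target odds: 0.01 ÷ 0.99 = 1/99.
Require 0.4ⁿ ≤ 1/99 ÷ (7/13) = 13/693.
0.4⁴ = 0.0256 is still above 13/693 but 0.4⁵ = 0.01024 is at or below it, so n = 5.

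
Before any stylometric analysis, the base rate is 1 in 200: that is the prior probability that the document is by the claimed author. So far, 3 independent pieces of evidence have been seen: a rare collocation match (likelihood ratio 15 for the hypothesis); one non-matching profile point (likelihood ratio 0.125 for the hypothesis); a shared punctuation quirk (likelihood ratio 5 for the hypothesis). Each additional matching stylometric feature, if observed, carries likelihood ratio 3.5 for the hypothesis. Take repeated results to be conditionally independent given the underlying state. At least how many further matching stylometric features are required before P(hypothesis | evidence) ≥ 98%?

6

Prior odds = 0.005/0.995 = 1/199.
Combined Bayes factor of the evidence already in hand = 15 × 0.125 × 5 = 9.375.
Odds after that evidence = (1/199) × 9.375 = 75/1592.
Target odds = 0.98/0.02 = 49.
Need 3.5ⁿ ≥ 49 ÷ (75/1592) = 78008/75.
3.5⁵ = 525.21875 falls short of 78008/75 but 3.5⁶ = 1838.265625 reaches it, so n = 6.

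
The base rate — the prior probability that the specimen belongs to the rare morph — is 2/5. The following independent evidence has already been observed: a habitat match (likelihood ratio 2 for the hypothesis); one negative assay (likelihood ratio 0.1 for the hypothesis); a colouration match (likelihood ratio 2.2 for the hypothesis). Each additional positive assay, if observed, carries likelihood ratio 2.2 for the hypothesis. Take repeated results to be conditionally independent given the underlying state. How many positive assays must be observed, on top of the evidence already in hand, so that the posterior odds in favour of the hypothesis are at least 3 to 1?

Prior odds = 0.4/0.6 = 2/3.
Combined Bayes factor of the evidence already in hand = 2 × 0.1 × 2.2 = 0.44.
Odds after that evidence = (2/3) × 0.44 = 22/75.
Target odds = 3.
Need 2.2ⁿ ≥ 3 ÷ (22/75) = 225/22.
2.2² = 4.84 falls short of 225/22 but 2.2³ = 10.648 reaches it, so n = 3.

3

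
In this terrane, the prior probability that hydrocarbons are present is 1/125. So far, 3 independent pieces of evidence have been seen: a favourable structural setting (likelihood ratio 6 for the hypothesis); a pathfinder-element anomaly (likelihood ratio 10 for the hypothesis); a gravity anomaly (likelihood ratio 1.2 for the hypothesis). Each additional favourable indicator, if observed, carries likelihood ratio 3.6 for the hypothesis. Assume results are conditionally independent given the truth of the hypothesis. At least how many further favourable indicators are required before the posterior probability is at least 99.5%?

5

Prior odds = 0.008/0.992 = 1/124.
Combined Bayes factor of the evidence already in hand = 6 × 10 × 1.2 = 72.
Odds after that evidence = (1/124) × 72 = 18/31.
Target odds = 0.995/0.005 = 199.
Need 3.6ⁿ ≥ 199 ÷ (18/31) = 6169/18.
3.6⁴ = 167.9616 falls short of 6169/18 but 3.6⁵ = 604.66176 reaches it, so n = 5.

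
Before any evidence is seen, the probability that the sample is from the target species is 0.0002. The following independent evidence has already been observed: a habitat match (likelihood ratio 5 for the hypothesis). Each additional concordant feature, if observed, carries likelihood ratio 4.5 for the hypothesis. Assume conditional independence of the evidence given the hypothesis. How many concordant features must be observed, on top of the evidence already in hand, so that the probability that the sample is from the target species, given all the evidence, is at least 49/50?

8

Prior odds = 0.0002/0.9998 = 1/4999.
Bayes factor of the evidence already in hand = 5.
Odds after that evidence = (1/4999) × 5 = 5/4999.
Target odds = 0.98/0.02 = 49.
Need 4.5ⁿ ≥ 49 ÷ (5/4999) = 48990.2.
4.5⁷ = 4782969/128 falls short of 48990.2 but 4.5⁸ = 43046721/256 reaches it, so n = 8.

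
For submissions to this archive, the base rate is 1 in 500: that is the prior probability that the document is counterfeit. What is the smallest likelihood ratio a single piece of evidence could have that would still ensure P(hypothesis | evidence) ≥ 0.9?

4491

Prior odds = 0.002/0.998 = 1/499.
Target odds = 0.9/0.1 = 9.
Required Bayes factor = 9 ÷ (1/499) = 4491.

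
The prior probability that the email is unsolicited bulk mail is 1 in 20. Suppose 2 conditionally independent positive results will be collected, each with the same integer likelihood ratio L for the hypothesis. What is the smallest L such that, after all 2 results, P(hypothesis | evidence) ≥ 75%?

Prior odds = 0.05/0.95 = 1/19.
Target odds = 0.75/0.25 = 3.
Need L² ≥ 3 ÷ (1/19) = 57.
7² = 49 < 57 ≤ 64 = 8², so L = 8.

8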